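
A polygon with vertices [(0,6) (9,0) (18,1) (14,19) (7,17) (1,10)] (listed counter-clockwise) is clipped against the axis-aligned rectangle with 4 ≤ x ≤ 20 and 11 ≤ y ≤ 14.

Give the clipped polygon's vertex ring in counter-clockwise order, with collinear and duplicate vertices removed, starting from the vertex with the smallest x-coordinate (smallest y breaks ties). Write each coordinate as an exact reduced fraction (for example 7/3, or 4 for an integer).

Clipped polygon: [(4,11) (142/9,11) (136/9,14) (31/7,14) (4,27/2)]

1. After x ≥ 4: [(4,10/3) (9,0) (18,1) (14,19) (7,17) (4,27/2)]
2. After x ≤ 20: [(4,10/3) (9,0) (18,1) (14,19) (7,17) (4,27/2)]
3. After y ≥ 11: [(4,11) (142/9,11) (14,19) (7,17) (4,27/2)]
4. After y ≤ 14: [(4,11) (142/9,11) (136/9,14) (31/7,14) (4,27/2)]
5. Canonical ring: [(4,11) (142/9,11) (136/9,14) (31/7,14) (4,27/2)]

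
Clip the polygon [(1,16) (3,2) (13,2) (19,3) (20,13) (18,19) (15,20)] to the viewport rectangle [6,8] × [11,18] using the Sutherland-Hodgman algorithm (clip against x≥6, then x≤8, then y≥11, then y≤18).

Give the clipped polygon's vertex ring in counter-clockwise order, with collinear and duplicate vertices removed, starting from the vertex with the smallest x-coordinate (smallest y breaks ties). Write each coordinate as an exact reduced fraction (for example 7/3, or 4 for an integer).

Clipped polygon: [(6,11) (8,11) (8,18) (6,122/7)]

1. After x ≥ 6: [(6,122/7) (6,2) (13,2) (19,3) (20,13) (18,19) (15,20)]
2. After x ≤ 8: [(8,18) (6,122/7) (6,2) (8,2)]
3. After y ≥ 11: [(8,11) (8,18) (6,122/7) (6,11)]
4. After y ≤ 18: [(8,11) (8,18) (6,122/7) (6,11)]
5. Canonical ring: [(6,11) (8,11) (8,18) (6,122/7)]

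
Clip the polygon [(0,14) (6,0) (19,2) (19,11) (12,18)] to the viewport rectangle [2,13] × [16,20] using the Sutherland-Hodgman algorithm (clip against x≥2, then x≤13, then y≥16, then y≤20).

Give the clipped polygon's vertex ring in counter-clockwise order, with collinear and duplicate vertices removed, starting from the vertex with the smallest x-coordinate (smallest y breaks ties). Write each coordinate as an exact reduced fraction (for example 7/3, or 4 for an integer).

1. After x ≥ 2: [(2,44/3) (2,28/3) (6,0) (19,2) (19,11) (12,18)]
2. After x ≤ 13: [(2,44/3) (2,28/3) (6,0) (13,14/13) (13,17) (12,18)]
3. After y ≥ 16: [(6,16) (13,16) (13,17) (12,18)]
4. After y ≤ 20: [(6,16) (13,16) (13,17) (12,18)]
5. Canonical ring: [(6,16) (13,16) (13,17) (12,18)]

Clipped polygon: [(6,16) (13,16) (13,17) (12,18)]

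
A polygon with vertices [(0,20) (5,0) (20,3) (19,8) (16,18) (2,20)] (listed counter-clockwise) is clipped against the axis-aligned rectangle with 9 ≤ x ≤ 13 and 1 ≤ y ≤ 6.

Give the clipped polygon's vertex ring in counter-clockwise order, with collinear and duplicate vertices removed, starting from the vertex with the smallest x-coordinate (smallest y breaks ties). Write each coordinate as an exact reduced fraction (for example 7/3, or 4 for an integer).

Clipped polygon: [(9,1) (10,1) (13,8/5) (13,6) (9,6)]

1. After x ≥ 9: [(9,4/5) (20,3) (19,8) (16,18) (9,19)]
2. After x ≤ 13: [(9,4/5) (13,8/5) (13,129/7) (9,19)]
3. After y ≥ 1: [(9,1) (10,1) (13,8/5) (13,129/7) (9,19)]
4. After y ≤ 6: [(9,6) (9,1) (10,1) (13,8/5) (13,6)]
5. Canonical ring: [(9,1) (10,1) (13,8/5) (13,6) (9,6)]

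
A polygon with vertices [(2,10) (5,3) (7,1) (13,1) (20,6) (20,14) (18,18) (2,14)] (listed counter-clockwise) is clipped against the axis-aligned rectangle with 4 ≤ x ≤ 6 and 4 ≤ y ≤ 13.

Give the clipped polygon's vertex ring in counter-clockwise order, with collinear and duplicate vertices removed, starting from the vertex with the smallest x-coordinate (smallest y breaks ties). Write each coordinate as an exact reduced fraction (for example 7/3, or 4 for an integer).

1. After x ≥ 4: [(4,16/3) (5,3) (7,1) (13,1) (20,6) (20,14) (18,18) (4,29/2)]
2. After x ≤ 6: [(4,16/3) (5,3) (6,2) (6,15) (4,29/2)]
3. After y ≥ 4: [(4,16/3) (32/7,4) (6,4) (6,15) (4,29/2)]
4. After y ≤ 13: [(4,13) (4,16/3) (32/7,4) (6,4) (6,13)]
5. Canonical ring: [(4,16/3) (32/7,4) (6,4) (6,13) (4,13)]

Clipped polygon: [(4,16/3) (32/7,4) (6,4) (6,13) (4,13)]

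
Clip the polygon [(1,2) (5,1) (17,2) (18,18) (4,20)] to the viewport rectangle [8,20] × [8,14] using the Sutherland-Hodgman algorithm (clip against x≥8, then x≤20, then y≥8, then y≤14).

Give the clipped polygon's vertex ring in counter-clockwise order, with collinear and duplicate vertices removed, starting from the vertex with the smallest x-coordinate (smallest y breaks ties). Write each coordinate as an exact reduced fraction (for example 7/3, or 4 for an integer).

Clipped polygon: [(8,8) (139/8,8) (71/4,14) (8,14)]

1. After x ≥ 8: [(8,5/4) (17,2) (18,18) (8,136/7)]
2. After x ≤ 20: [(8,5/4) (17,2) (18,18) (8,136/7)]
3. After y ≥ 8: [(8,8) (139/8,8) (18,18) (8,136/7)]
4. After y ≤ 14: [(8,14) (8,8) (139/8,8) (71/4,14)]
5. Canonical ring: [(8,8) (139/8,8) (71/4,14) (8,14)]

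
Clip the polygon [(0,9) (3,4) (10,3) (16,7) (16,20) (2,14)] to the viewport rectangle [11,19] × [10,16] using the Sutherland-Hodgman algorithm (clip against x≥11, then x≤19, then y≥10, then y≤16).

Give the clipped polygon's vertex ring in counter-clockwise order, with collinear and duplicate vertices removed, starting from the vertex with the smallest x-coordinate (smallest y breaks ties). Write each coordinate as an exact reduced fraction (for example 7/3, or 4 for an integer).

Clipped polygon: [(11,10) (16,10) (16,16) (11,16)]

1. After x ≥ 11: [(11,11/3) (16,7) (16,20) (11,125/7)]
2. After x ≤ 19: [(11,11/3) (16,7) (16,20) (11,125/7)]
3. After y ≥ 10: [(11,10) (16,10) (16,20) (11,125/7)]
4. After y ≤ 16: [(11,16) (11,10) (16,10) (16,16)]
5. Canonical ring: [(11,10) (16,10) (16,16) (11,16)]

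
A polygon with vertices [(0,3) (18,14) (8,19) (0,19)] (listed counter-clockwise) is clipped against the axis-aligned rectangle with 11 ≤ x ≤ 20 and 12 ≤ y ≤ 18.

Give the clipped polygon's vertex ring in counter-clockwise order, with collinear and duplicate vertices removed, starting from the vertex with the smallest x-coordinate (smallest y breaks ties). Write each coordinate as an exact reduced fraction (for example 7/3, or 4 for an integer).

Clipped polygon: [(11,12) (162/11,12) (18,14) (11,35/2)]

1. After x ≥ 11: [(11,175/18) (18,14) (11,35/2)]
2. After x ≤ 20: [(11,175/18) (18,14) (11,35/2)]
3. After y ≥ 12: [(11,12) (162/11,12) (18,14) (11,35/2)]
4. After y ≤ 18: [(11,12) (162/11,12) (18,14) (11,35/2)]
5. Canonical ring: [(11,12) (162/11,12) (18,14) (11,35/2)]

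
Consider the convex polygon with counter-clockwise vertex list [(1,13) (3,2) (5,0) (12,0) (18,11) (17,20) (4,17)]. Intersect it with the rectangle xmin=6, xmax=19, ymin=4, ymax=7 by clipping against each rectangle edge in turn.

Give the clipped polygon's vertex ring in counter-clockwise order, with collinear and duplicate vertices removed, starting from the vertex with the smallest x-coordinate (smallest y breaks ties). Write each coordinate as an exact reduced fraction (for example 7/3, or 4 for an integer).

1. After x ≥ 6: [(6,0) (12,0) (18,11) (17,20) (6,227/13)]
2. After x ≤ 19: [(6,0) (12,0) (18,11) (17,20) (6,227/13)]
3. After y ≥ 4: [(6,4) (156/11,4) (18,11) (17,20) (6,227/13)]
4. After y ≤ 7: [(6,7) (6,4) (156/11,4) (174/11,7)]
5. Canonical ring: [(6,4) (156/11,4) (174/11,7) (6,7)]

Clipped polygon: [(6,4) (156/11,4) (174/11,7) (6,7)]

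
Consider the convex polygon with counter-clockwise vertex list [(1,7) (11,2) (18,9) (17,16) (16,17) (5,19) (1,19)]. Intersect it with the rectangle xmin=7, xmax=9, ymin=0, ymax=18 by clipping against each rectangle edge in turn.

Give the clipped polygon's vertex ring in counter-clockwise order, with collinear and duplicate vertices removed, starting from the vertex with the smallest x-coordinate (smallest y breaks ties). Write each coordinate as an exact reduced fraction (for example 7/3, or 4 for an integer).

Clipped polygon: [(7,4) (9,3) (9,18) (7,18)]

1. After x ≥ 7: [(7,4) (11,2) (18,9) (17,16) (16,17) (7,205/11)]
2. After x ≤ 9: [(7,4) (9,3) (9,201/11) (7,205/11)]
3. After y ≥ 0: [(7,4) (9,3) (9,201/11) (7,205/11)]
4. After y ≤ 18: [(7,18) (7,4) (9,3) (9,18)]
5. Canonical ring: [(7,4) (9,3) (9,18) (7,18)]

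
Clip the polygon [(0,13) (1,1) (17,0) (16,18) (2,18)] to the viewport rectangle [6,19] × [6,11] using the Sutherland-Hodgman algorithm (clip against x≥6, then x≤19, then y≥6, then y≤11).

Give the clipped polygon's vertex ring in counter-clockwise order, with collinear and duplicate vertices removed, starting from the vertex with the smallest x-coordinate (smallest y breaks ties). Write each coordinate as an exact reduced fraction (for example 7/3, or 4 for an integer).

1. After x ≥ 6: [(6,11/16) (17,0) (16,18) (6,18)]
2. After x ≤ 19: [(6,11/16) (17,0) (16,18) (6,18)]
3. After y ≥ 6: [(6,6) (50/3,6) (16,18) (6,18)]
4. After y ≤ 11: [(6,11) (6,6) (50/3,6) (295/18,11)]
5. Canonical ring: [(6,6) (50/3,6) (295/18,11) (6,11)]

Clipped polygon: [(6,6) (50/3,6) (295/18,11) (6,11)]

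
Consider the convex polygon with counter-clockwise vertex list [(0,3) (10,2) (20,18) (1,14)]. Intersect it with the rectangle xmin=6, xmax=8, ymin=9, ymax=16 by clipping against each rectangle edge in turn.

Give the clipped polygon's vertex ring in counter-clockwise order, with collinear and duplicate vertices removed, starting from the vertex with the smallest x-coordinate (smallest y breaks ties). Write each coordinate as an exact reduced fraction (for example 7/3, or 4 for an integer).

Clipped polygon: [(6,9) (8,9) (8,294/19) (6,286/19)]

1. After x ≥ 6: [(6,12/5) (10,2) (20,18) (6,286/19)]
2. After x ≤ 8: [(6,12/5) (8,11/5) (8,294/19) (6,286/19)]
3. After y ≥ 9: [(6,9) (8,9) (8,294/19) (6,286/19)]
4. After y ≤ 16: [(6,9) (8,9) (8,294/19) (6,286/19)]
5. Canonical ring: [(6,9) (8,9) (8,294/19) (6,286/19)]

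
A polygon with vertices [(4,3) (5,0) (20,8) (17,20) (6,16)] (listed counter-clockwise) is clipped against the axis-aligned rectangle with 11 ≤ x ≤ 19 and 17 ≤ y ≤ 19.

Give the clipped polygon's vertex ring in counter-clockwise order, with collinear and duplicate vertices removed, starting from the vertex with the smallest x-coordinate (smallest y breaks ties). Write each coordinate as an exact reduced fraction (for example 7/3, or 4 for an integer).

Clipped polygon: [(11,17) (71/4,17) (69/4,19) (57/4,19) (11,196/11)]

1. After x ≥ 11: [(11,16/5) (20,8) (17,20) (11,196/11)]
2. After x ≤ 19: [(11,16/5) (19,112/15) (19,12) (17,20) (11,196/11)]
3. After y ≥ 17: [(11,17) (71/4,17) (17,20) (11,196/11)]
4. After y ≤ 19: [(11,17) (71/4,17) (69/4,19) (57/4,19) (11,196/11)]
5. Canonical ring: [(11,17) (71/4,17) (69/4,19) (57/4,19) (11,196/11)]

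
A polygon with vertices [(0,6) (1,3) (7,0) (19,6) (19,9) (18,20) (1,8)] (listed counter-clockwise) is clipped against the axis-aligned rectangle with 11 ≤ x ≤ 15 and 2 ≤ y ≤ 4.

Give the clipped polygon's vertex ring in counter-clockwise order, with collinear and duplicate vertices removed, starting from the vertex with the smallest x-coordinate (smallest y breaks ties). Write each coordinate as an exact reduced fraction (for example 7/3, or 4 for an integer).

1. After x ≥ 11: [(11,2) (19,6) (19,9) (18,20) (11,256/17)]
2. After x ≤ 15: [(11,2) (15,4) (15,304/17) (11,256/17)]
3. After y ≥ 2: [(11,2) (15,4) (15,304/17) (11,256/17)]
4. After y ≤ 4: [(11,4) (11,2) (15,4) (15,4)]
5. Canonical ring: [(11,2) (15,4) (11,4)]

Clipped polygon: [(11,2) (15,4) (11,4)]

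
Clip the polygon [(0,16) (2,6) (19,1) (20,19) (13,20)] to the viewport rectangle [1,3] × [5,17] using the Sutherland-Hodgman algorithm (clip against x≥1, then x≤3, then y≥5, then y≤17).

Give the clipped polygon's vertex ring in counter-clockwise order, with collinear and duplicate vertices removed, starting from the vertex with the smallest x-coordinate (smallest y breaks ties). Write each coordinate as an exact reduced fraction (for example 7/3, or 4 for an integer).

1. After x ≥ 1: [(1,212/13) (1,11) (2,6) (19,1) (20,19) (13,20)]
2. After x ≤ 3: [(3,220/13) (1,212/13) (1,11) (2,6) (3,97/17)]
3. After y ≥ 5: [(3,220/13) (1,212/13) (1,11) (2,6) (3,97/17)]
4. After y ≤ 17: [(3,220/13) (1,212/13) (1,11) (2,6) (3,97/17)]
5. Canonical ring: [(1,11) (2,6) (3,97/17) (3,220/13) (1,212/13)]

Clipped polygon: [(1,11) (2,6) (3,97/17) (3,220/13) (1,212/13)]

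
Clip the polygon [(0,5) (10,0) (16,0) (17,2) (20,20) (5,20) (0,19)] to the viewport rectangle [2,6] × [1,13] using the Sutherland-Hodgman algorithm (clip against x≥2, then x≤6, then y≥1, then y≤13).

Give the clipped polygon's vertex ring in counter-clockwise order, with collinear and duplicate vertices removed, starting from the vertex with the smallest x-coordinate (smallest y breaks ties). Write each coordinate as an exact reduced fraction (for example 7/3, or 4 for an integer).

1. After x ≥ 2: [(2,4) (10,0) (16,0) (17,2) (20,20) (5,20) (2,97/5)]
2. After x ≤ 6: [(2,4) (6,2) (6,20) (5,20) (2,97/5)]
3. After y ≥ 1: [(2,4) (6,2) (6,20) (5,20) (2,97/5)]
4. After y ≤ 13: [(2,13) (2,4) (6,2) (6,13)]
5. Canonical ring: [(2,4) (6,2) (6,13) (2,13)]

Clipped polygon: [(2,4) (6,2) (6,13) (2,13)]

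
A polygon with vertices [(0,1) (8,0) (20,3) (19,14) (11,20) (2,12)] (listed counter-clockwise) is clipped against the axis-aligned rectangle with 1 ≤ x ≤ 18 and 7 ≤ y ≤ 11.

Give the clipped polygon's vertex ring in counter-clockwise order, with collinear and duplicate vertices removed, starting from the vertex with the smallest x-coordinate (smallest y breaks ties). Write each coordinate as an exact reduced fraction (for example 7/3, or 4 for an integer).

1. After x ≥ 1: [(1,13/2) (1,7/8) (8,0) (20,3) (19,14) (11,20) (2,12)]
2. After x ≤ 18: [(1,13/2) (1,7/8) (8,0) (18,5/2) (18,59/4) (11,20) (2,12)]
3. After y ≥ 7: [(12/11,7) (18,7) (18,59/4) (11,20) (2,12)]
4. After y ≤ 11: [(20/11,11) (12/11,7) (18,7) (18,11)]
5. Canonical ring: [(12/11,7) (18,7) (18,11) (20/11,11)]

Clipped polygon: [(12/11,7) (18,7) (18,11) (20/11,11)]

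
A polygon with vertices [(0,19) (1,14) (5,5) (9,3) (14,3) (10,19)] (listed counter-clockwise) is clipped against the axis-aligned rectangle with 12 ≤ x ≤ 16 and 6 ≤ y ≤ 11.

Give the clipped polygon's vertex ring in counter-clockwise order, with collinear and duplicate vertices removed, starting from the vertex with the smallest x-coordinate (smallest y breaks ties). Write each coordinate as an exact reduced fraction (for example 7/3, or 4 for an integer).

1. After x ≥ 12: [(12,3) (14,3) (12,11)]
2. After x ≤ 16: [(12,3) (14,3) (12,11)]
3. After y ≥ 6: [(12,6) (53/4,6) (12,11)]
4. After y ≤ 11: [(12,6) (53/4,6) (12,11)]
5. Canonical ring: [(12,6) (53/4,6) (12,11)]

Clipped polygon: [(12,6) (53/4,6) (12,11)]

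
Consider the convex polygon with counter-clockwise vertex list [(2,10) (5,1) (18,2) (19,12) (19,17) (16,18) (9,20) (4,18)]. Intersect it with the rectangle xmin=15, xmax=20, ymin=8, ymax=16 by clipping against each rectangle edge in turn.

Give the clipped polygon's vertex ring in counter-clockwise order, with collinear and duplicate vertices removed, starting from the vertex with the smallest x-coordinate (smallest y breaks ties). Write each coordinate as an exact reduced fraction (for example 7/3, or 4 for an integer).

1. After x ≥ 15: [(15,23/13) (18,2) (19,12) (19,17) (16,18) (15,128/7)]
2. After x ≤ 20: [(15,23/13) (18,2) (19,12) (19,17) (16,18) (15,128/7)]
3. After y ≥ 8: [(15,8) (93/5,8) (19,12) (19,17) (16,18) (15,128/7)]
4. After y ≤ 16: [(15,16) (15,8) (93/5,8) (19,12) (19,16)]
5. Canonical ring: [(15,8) (93/5,8) (19,12) (19,16) (15,16)]

Clipped polygon: [(15,8) (93/5,8) (19,12) (19,16) (15,16)]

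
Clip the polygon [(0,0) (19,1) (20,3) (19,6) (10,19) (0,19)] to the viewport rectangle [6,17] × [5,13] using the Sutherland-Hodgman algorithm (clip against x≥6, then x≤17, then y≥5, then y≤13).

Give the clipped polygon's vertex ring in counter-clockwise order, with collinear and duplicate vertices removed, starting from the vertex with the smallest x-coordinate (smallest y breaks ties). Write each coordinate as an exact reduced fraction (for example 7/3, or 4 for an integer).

1. After x ≥ 6: [(6,6/19) (19,1) (20,3) (19,6) (10,19) (6,19)]
2. After x ≤ 17: [(6,6/19) (17,17/19) (17,80/9) (10,19) (6,19)]
3. After y ≥ 5: [(6,5) (17,5) (17,80/9) (10,19) (6,19)]
4. After y ≤ 13: [(6,13) (6,5) (17,5) (17,80/9) (184/13,13)]
5. Canonical ring: [(6,5) (17,5) (17,80/9) (184/13,13) (6,13)]

Clipped polygon: [(6,5) (17,5) (17,80/9) (184/13,13) (6,13)]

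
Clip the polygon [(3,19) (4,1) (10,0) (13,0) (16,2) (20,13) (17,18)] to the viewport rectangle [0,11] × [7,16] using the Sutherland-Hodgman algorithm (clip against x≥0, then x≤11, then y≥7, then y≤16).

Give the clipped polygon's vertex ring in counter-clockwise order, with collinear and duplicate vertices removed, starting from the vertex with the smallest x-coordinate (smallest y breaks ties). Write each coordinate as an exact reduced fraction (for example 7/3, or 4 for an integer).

1. After x ≥ 0: [(3,19) (4,1) (10,0) (13,0) (16,2) (20,13) (17,18)]
2. After x ≤ 11: [(11,129/7) (3,19) (4,1) (10,0) (11,0)]
3. After y ≥ 7: [(11,7) (11,129/7) (3,19) (11/3,7)]
4. After y ≤ 16: [(11,7) (11,16) (19/6,16) (11/3,7)]
5. Canonical ring: [(19/6,16) (11/3,7) (11,7) (11,16)]

Clipped polygon: [(19/6,16) (11/3,7) (11,7) (11,16)]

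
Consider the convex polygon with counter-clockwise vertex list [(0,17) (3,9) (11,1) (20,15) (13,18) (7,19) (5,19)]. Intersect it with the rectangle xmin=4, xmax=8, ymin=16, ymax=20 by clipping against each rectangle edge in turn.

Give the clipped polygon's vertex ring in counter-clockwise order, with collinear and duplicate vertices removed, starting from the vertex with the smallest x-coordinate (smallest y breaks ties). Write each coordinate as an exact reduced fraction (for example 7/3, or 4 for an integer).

1. After x ≥ 4: [(4,93/5) (4,8) (11,1) (20,15) (13,18) (7,19) (5,19)]
2. After x ≤ 8: [(4,93/5) (4,8) (8,4) (8,113/6) (7,19) (5,19)]
3. After y ≥ 16: [(4,93/5) (4,16) (8,16) (8,113/6) (7,19) (5,19)]
4. After y ≤ 20: [(4,93/5) (4,16) (8,16) (8,113/6) (7,19) (5,19)]
5. Canonical ring: [(4,16) (8,16) (8,113/6) (7,19) (5,19) (4,93/5)]

Clipped polygon: [(4,16) (8,16) (8,113/6) (7,19) (5,19) (4,93/5)]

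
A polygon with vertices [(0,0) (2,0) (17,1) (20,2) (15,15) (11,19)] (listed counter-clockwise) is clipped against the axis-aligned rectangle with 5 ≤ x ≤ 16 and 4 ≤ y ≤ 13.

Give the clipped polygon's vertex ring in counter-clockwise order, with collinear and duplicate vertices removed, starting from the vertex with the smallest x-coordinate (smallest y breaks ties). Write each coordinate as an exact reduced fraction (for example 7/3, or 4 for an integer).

1. After x ≥ 5: [(5,95/11) (5,1/5) (17,1) (20,2) (15,15) (11,19)]
2. After x ≤ 16: [(5,95/11) (5,1/5) (16,14/15) (16,62/5) (15,15) (11,19)]
3. After y ≥ 4: [(5,95/11) (5,4) (16,4) (16,62/5) (15,15) (11,19)]
4. After y ≤ 13: [(143/19,13) (5,95/11) (5,4) (16,4) (16,62/5) (205/13,13)]
5. Canonical ring: [(5,4) (16,4) (16,62/5) (205/13,13) (143/19,13) (5,95/11)]

Clipped polygon: [(5,4) (16,4) (16,62/5) (205/13,13) (143/19,13) (5,95/11)]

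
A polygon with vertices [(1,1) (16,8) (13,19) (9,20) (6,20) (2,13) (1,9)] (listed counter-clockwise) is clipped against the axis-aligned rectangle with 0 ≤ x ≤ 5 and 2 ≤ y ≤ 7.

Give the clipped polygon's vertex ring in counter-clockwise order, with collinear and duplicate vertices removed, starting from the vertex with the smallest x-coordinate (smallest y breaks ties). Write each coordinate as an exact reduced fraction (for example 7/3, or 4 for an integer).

Clipped polygon: [(1,2) (22/7,2) (5,43/15) (5,7) (1,7)]

1. After x ≥ 0: [(1,1) (16,8) (13,19) (9,20) (6,20) (2,13) (1,9)]
2. After x ≤ 5: [(1,1) (5,43/15) (5,73/4) (2,13) (1,9)]
3. After y ≥ 2: [(1,2) (22/7,2) (5,43/15) (5,73/4) (2,13) (1,9)]
4. After y ≤ 7: [(1,7) (1,2) (22/7,2) (5,43/15) (5,7)]
5. Canonical ring: [(1,2) (22/7,2) (5,43/15) (5,7) (1,7)]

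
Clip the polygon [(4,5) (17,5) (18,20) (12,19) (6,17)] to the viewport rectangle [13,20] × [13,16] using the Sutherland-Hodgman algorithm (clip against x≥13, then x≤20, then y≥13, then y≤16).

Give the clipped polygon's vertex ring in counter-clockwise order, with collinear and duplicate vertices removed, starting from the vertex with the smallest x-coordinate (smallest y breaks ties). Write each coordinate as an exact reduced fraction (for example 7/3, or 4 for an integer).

1. After x ≥ 13: [(13,5) (17,5) (18,20) (13,115/6)]
2. After x ≤ 20: [(13,5) (17,5) (18,20) (13,115/6)]
3. After y ≥ 13: [(13,13) (263/15,13) (18,20) (13,115/6)]
4. After y ≤ 16: [(13,16) (13,13) (263/15,13) (266/15,16)]
5. Canonical ring: [(13,13) (263/15,13) (266/15,16) (13,16)]

Clipped polygon: [(13,13) (263/15,13) (266/15,16) (13,16)]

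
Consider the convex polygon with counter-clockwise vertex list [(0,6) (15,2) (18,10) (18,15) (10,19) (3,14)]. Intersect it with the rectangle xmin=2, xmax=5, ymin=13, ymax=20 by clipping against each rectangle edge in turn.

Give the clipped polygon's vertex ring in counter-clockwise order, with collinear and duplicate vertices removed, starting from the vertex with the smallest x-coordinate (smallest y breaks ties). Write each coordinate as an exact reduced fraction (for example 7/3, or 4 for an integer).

1. After x ≥ 2: [(2,34/3) (2,82/15) (15,2) (18,10) (18,15) (10,19) (3,14)]
2. After x ≤ 5: [(2,34/3) (2,82/15) (5,14/3) (5,108/7) (3,14)]
3. After y ≥ 13: [(21/8,13) (5,13) (5,108/7) (3,14)]
4. After y ≤ 20: [(21/8,13) (5,13) (5,108/7) (3,14)]
5. Canonical ring: [(21/8,13) (5,13) (5,108/7) (3,14)]

Clipped polygon: [(21/8,13) (5,13) (5,108/7) (3,14)]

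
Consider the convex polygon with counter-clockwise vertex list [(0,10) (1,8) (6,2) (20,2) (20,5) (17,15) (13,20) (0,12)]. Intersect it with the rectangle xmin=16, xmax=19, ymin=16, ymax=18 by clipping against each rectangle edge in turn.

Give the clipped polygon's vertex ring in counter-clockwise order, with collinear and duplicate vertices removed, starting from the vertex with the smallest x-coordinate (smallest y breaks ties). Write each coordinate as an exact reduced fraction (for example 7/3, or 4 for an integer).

Clipped polygon: [(16,16) (81/5,16) (16,65/4)]

1. After x ≥ 16: [(16,2) (20,2) (20,5) (17,15) (16,65/4)]
2. After x ≤ 19: [(16,2) (19,2) (19,25/3) (17,15) (16,65/4)]
3. After y ≥ 16: [(16,16) (81/5,16) (16,65/4)]
4. After y ≤ 18: [(16,16) (81/5,16) (16,65/4)]
5. Canonical ring: [(16,16) (81/5,16) (16,65/4)]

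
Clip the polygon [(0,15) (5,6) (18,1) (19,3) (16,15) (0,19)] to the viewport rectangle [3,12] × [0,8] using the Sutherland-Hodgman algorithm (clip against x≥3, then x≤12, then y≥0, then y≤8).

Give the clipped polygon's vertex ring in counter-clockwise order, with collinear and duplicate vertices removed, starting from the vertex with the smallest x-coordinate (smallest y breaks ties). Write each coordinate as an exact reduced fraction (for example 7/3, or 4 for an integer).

1. After x ≥ 3: [(3,48/5) (5,6) (18,1) (19,3) (16,15) (3,73/4)]
2. After x ≤ 12: [(3,48/5) (5,6) (12,43/13) (12,16) (3,73/4)]
3. After y ≥ 0: [(3,48/5) (5,6) (12,43/13) (12,16) (3,73/4)]
4. After y ≤ 8: [(35/9,8) (5,6) (12,43/13) (12,8)]
5. Canonical ring: [(35/9,8) (5,6) (12,43/13) (12,8)]

Clipped polygon: [(35/9,8) (5,6) (12,43/13) (12,8)]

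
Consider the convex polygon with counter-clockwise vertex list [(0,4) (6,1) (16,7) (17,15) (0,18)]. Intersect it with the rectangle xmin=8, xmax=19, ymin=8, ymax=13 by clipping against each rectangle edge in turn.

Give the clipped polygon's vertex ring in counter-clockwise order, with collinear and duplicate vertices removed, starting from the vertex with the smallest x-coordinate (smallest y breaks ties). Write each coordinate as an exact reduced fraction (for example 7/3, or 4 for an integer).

1. After x ≥ 8: [(8,11/5) (16,7) (17,15) (8,282/17)]
2. After x ≤ 19: [(8,11/5) (16,7) (17,15) (8,282/17)]
3. After y ≥ 8: [(8,8) (129/8,8) (17,15) (8,282/17)]
4. After y ≤ 13: [(8,13) (8,8) (129/8,8) (67/4,13)]
5. Canonical ring: [(8,8) (129/8,8) (67/4,13) (8,13)]

Clipped polygon: [(8,8) (129/8,8) (67/4,13) (8,13)]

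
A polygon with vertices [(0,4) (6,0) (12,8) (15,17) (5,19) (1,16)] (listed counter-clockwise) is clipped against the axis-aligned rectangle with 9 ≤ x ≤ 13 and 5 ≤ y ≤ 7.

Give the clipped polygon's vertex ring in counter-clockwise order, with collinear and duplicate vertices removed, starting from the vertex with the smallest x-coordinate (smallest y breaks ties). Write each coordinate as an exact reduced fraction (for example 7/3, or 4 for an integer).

1. After x ≥ 9: [(9,4) (12,8) (15,17) (9,91/5)]
2. After x ≤ 13: [(9,4) (12,8) (13,11) (13,87/5) (9,91/5)]
3. After y ≥ 5: [(9,5) (39/4,5) (12,8) (13,11) (13,87/5) (9,91/5)]
4. After y ≤ 7: [(9,7) (9,5) (39/4,5) (45/4,7)]
5. Canonical ring: [(9,5) (39/4,5) (45/4,7) (9,7)]

Clipped polygon: [(9,5) (39/4,5) (45/4,7) (9,7)]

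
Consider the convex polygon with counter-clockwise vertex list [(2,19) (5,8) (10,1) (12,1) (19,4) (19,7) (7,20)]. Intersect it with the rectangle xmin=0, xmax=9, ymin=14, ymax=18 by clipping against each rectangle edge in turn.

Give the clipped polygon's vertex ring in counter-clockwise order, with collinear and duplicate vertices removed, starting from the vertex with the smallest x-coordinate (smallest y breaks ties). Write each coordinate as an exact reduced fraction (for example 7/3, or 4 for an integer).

Clipped polygon: [(25/11,18) (37/11,14) (9,14) (9,107/6) (115/13,18)]

1. After x ≥ 0: [(2,19) (5,8) (10,1) (12,1) (19,4) (19,7) (7,20)]
2. After x ≤ 9: [(2,19) (5,8) (9,12/5) (9,107/6) (7,20)]
3. After y ≥ 14: [(2,19) (37/11,14) (9,14) (9,107/6) (7,20)]
4. After y ≤ 18: [(25/11,18) (37/11,14) (9,14) (9,107/6) (115/13,18)]
5. Canonical ring: [(25/11,18) (37/11,14) (9,14) (9,107/6) (115/13,18)]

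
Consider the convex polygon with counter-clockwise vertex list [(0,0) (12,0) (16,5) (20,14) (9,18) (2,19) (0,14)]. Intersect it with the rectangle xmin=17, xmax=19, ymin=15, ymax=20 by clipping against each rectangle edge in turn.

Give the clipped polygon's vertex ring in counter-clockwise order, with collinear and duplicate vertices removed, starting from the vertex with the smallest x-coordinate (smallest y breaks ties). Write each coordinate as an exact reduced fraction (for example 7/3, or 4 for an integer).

1. After x ≥ 17: [(17,29/4) (20,14) (17,166/11)]
2. After x ≤ 19: [(17,29/4) (19,47/4) (19,158/11) (17,166/11)]
3. After y ≥ 15: [(17,15) (69/4,15) (17,166/11)]
4. After y ≤ 20: [(17,15) (69/4,15) (17,166/11)]
5. Canonical ring: [(17,15) (69/4,15) (17,166/11)]

Clipped polygon: [(17,15) (69/4,15) (17,166/11)]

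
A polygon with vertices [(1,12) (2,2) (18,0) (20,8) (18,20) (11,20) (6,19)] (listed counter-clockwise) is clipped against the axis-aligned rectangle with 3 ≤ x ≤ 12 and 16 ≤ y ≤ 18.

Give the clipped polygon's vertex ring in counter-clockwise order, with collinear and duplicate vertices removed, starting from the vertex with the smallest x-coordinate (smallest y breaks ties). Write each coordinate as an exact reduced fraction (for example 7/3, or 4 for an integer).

1. After x ≥ 3: [(3,74/5) (3,15/8) (18,0) (20,8) (18,20) (11,20) (6,19)]
2. After x ≤ 12: [(3,74/5) (3,15/8) (12,3/4) (12,20) (11,20) (6,19)]
3. After y ≥ 16: [(27/7,16) (12,16) (12,20) (11,20) (6,19)]
4. After y ≤ 18: [(37/7,18) (27/7,16) (12,16) (12,18)]
5. Canonical ring: [(27/7,16) (12,16) (12,18) (37/7,18)]

Clipped polygon: [(27/7,16) (12,16) (12,18) (37/7,18)]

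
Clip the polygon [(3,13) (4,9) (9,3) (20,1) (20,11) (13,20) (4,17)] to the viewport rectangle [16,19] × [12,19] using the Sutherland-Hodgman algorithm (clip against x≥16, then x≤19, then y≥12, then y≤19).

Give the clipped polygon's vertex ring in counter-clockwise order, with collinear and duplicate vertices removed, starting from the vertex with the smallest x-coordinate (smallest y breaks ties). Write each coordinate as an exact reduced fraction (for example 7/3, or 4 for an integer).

1. After x ≥ 16: [(16,19/11) (20,1) (20,11) (16,113/7)]
2. After x ≤ 19: [(16,19/11) (19,13/11) (19,86/7) (16,113/7)]
3. After y ≥ 12: [(16,12) (19,12) (19,86/7) (16,113/7)]
4. After y ≤ 19: [(16,12) (19,12) (19,86/7) (16,113/7)]
5. Canonical ring: [(16,12) (19,12) (19,86/7) (16,113/7)]

Clipped polygon: [(16,12) (19,12) (19,86/7) (16,113/7)]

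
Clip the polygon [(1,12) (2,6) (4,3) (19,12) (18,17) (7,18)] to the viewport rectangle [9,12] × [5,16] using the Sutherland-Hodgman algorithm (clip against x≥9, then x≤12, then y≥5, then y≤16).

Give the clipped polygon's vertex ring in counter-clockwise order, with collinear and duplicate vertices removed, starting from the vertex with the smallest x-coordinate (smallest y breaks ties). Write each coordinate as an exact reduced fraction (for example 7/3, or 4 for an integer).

Clipped polygon: [(9,6) (12,39/5) (12,16) (9,16)]

1. After x ≥ 9: [(9,6) (19,12) (18,17) (9,196/11)]
2. After x ≤ 12: [(9,6) (12,39/5) (12,193/11) (9,196/11)]
3. After y ≥ 5: [(9,6) (12,39/5) (12,193/11) (9,196/11)]
4. After y ≤ 16: [(9,16) (9,6) (12,39/5) (12,16)]
5. Canonical ring: [(9,6) (12,39/5) (12,16) (9,16)]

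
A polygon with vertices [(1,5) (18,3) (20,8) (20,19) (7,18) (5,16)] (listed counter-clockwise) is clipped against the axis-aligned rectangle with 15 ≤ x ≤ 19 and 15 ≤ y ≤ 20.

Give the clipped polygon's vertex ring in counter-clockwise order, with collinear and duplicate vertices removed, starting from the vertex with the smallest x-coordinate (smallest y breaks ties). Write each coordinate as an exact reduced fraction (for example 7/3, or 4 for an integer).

Clipped polygon: [(15,15) (19,15) (19,246/13) (15,242/13)]

1. After x ≥ 15: [(15,57/17) (18,3) (20,8) (20,19) (15,242/13)]
2. After x ≤ 19: [(15,57/17) (18,3) (19,11/2) (19,246/13) (15,242/13)]
3. After y ≥ 15: [(15,15) (19,15) (19,246/13) (15,242/13)]
4. After y ≤ 20: [(15,15) (19,15) (19,246/13) (15,242/13)]
5. Canonical ring: [(15,15) (19,15) (19,246/13) (15,242/13)]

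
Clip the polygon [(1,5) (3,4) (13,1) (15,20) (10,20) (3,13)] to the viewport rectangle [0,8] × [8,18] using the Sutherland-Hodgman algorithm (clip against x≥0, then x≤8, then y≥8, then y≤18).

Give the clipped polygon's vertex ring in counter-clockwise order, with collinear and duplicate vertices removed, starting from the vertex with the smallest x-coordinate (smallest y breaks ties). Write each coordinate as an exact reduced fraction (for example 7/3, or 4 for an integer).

Clipped polygon: [(7/4,8) (8,8) (8,18) (3,13)]

1. After x ≥ 0: [(1,5) (3,4) (13,1) (15,20) (10,20) (3,13)]
2. After x ≤ 8: [(1,5) (3,4) (8,5/2) (8,18) (3,13)]
3. After y ≥ 8: [(7/4,8) (8,8) (8,18) (3,13)]
4. After y ≤ 18: [(7/4,8) (8,8) (8,18) (3,13)]
5. Canonical ring: [(7/4,8) (8,8) (8,18) (3,13)]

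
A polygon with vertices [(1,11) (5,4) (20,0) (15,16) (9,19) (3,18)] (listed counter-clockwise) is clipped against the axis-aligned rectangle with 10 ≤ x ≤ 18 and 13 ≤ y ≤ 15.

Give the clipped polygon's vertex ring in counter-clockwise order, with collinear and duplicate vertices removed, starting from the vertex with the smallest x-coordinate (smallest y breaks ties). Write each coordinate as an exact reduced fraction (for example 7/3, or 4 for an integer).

1. After x ≥ 10: [(10,8/3) (20,0) (15,16) (10,37/2)]
2. After x ≤ 18: [(10,8/3) (18,8/15) (18,32/5) (15,16) (10,37/2)]
3. After y ≥ 13: [(10,13) (255/16,13) (15,16) (10,37/2)]
4. After y ≤ 15: [(10,15) (10,13) (255/16,13) (245/16,15)]
5. Canonical ring: [(10,13) (255/16,13) (245/16,15) (10,15)]

Clipped polygon: [(10,13) (255/16,13) (245/16,15) (10,15)]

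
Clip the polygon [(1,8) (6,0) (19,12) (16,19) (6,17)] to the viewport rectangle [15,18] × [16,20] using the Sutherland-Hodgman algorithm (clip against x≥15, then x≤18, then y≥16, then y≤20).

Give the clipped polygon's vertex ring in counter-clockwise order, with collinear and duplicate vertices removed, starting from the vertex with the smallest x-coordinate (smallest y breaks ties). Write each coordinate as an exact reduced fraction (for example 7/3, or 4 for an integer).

Clipped polygon: [(15,16) (121/7,16) (16,19) (15,94/5)]

1. After x ≥ 15: [(15,108/13) (19,12) (16,19) (15,94/5)]
2. After x ≤ 18: [(15,108/13) (18,144/13) (18,43/3) (16,19) (15,94/5)]
3. After y ≥ 16: [(15,16) (121/7,16) (16,19) (15,94/5)]
4. After y ≤ 20: [(15,16) (121/7,16) (16,19) (15,94/5)]
5. Canonical ring: [(15,16) (121/7,16) (16,19) (15,94/5)]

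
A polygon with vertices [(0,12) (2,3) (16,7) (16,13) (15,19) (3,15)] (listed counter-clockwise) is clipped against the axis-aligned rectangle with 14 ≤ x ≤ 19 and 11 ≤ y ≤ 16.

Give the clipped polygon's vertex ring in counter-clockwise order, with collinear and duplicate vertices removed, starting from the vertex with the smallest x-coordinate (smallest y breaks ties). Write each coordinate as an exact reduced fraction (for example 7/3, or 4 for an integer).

Clipped polygon: [(14,11) (16,11) (16,13) (31/2,16) (14,16)]

1. After x ≥ 14: [(14,45/7) (16,7) (16,13) (15,19) (14,56/3)]
2. After x ≤ 19: [(14,45/7) (16,7) (16,13) (15,19) (14,56/3)]
3. After y ≥ 11: [(14,11) (16,11) (16,13) (15,19) (14,56/3)]
4. After y ≤ 16: [(14,16) (14,11) (16,11) (16,13) (31/2,16)]
5. Canonical ring: [(14,11) (16,11) (16,13) (31/2,16) (14,16)]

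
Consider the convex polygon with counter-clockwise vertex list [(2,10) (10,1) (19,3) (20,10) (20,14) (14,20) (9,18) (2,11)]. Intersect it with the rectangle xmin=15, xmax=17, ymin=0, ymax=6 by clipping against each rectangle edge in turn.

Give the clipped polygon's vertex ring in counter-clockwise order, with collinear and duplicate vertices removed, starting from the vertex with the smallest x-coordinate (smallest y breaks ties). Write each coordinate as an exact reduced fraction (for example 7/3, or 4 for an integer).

Clipped polygon: [(15,19/9) (17,23/9) (17,6) (15,6)]

1. After x ≥ 15: [(15,19/9) (19,3) (20,10) (20,14) (15,19)]
2. After x ≤ 17: [(15,19/9) (17,23/9) (17,17) (15,19)]
3. After y ≥ 0: [(15,19/9) (17,23/9) (17,17) (15,19)]
4. After y ≤ 6: [(15,6) (15,19/9) (17,23/9) (17,6)]
5. Canonical ring: [(15,19/9) (17,23/9) (17,6) (15,6)]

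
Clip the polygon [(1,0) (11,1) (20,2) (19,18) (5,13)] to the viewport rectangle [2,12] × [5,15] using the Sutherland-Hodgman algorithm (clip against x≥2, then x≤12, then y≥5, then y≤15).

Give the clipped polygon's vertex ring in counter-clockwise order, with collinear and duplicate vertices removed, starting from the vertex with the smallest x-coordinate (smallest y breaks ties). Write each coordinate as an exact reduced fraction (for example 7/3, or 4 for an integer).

Clipped polygon: [(33/13,5) (12,5) (12,15) (53/5,15) (5,13)]

1. After x ≥ 2: [(2,13/4) (2,1/10) (11,1) (20,2) (19,18) (5,13)]
2. After x ≤ 12: [(2,13/4) (2,1/10) (11,1) (12,10/9) (12,31/2) (5,13)]
3. After y ≥ 5: [(33/13,5) (12,5) (12,31/2) (5,13)]
4. After y ≤ 15: [(33/13,5) (12,5) (12,15) (53/5,15) (5,13)]
5. Canonical ring: [(33/13,5) (12,5) (12,15) (53/5,15) (5,13)]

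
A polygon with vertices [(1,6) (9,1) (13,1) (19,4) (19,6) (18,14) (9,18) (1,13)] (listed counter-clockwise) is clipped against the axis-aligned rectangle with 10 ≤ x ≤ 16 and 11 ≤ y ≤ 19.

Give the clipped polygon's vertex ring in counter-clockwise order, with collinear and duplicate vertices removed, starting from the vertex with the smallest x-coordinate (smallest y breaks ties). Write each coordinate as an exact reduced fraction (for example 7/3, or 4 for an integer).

1. After x ≥ 10: [(10,1) (13,1) (19,4) (19,6) (18,14) (10,158/9)]
2. After x ≤ 16: [(10,1) (13,1) (16,5/2) (16,134/9) (10,158/9)]
3. After y ≥ 11: [(10,11) (16,11) (16,134/9) (10,158/9)]
4. After y ≤ 19: [(10,11) (16,11) (16,134/9) (10,158/9)]
5. Canonical ring: [(10,11) (16,11) (16,134/9) (10,158/9)]

Clipped polygon: [(10,11) (16,11) (16,134/9) (10,158/9)]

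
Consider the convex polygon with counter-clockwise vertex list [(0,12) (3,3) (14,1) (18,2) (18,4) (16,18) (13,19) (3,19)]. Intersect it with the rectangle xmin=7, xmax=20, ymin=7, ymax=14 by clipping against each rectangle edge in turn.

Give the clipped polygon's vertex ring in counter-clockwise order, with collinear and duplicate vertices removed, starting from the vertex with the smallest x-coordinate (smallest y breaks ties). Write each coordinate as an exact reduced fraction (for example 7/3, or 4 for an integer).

Clipped polygon: [(7,7) (123/7,7) (116/7,14) (7,14)]

1. After x ≥ 7: [(7,25/11) (14,1) (18,2) (18,4) (16,18) (13,19) (7,19)]
2. After x ≤ 20: [(7,25/11) (14,1) (18,2) (18,4) (16,18) (13,19) (7,19)]
3. After y ≥ 7: [(7,7) (123/7,7) (16,18) (13,19) (7,19)]
4. After y ≤ 14: [(7,14) (7,7) (123/7,7) (116/7,14)]
5. Canonical ring: [(7,7) (123/7,7) (116/7,14) (7,14)]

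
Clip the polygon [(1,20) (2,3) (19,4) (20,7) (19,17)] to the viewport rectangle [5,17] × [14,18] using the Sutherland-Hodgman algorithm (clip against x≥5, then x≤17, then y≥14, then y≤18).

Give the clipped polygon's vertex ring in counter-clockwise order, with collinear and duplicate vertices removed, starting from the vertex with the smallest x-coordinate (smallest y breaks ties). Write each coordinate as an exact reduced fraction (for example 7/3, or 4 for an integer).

1. After x ≥ 5: [(5,58/3) (5,54/17) (19,4) (20,7) (19,17)]
2. After x ≤ 17: [(17,52/3) (5,58/3) (5,54/17) (17,66/17)]
3. After y ≥ 14: [(17,14) (17,52/3) (5,58/3) (5,14)]
4. After y ≤ 18: [(17,14) (17,52/3) (13,18) (5,18) (5,14)]
5. Canonical ring: [(5,14) (17,14) (17,52/3) (13,18) (5,18)]

Clipped polygon: [(5,14) (17,14) (17,52/3) (13,18) (5,18)]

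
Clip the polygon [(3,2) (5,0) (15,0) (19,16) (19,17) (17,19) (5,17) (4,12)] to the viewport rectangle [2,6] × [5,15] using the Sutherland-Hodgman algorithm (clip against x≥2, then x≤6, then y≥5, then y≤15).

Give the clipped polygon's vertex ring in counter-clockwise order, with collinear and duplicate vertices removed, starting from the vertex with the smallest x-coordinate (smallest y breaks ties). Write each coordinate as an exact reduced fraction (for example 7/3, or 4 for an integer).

Clipped polygon: [(33/10,5) (6,5) (6,15) (23/5,15) (4,12)]

1. After x ≥ 2: [(3,2) (5,0) (15,0) (19,16) (19,17) (17,19) (5,17) (4,12)]
2. After x ≤ 6: [(3,2) (5,0) (6,0) (6,103/6) (5,17) (4,12)]
3. After y ≥ 5: [(33/10,5) (6,5) (6,103/6) (5,17) (4,12)]
4. After y ≤ 15: [(33/10,5) (6,5) (6,15) (23/5,15) (4,12)]
5. Canonical ring: [(33/10,5) (6,5) (6,15) (23/5,15) (4,12)]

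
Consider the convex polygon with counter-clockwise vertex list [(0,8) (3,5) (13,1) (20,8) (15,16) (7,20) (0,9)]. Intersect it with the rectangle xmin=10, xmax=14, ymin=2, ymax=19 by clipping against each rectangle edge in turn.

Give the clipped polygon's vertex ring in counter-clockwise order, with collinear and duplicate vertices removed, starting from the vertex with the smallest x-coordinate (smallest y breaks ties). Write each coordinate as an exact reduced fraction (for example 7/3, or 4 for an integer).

1. After x ≥ 10: [(10,11/5) (13,1) (20,8) (15,16) (10,37/2)]
2. After x ≤ 14: [(10,11/5) (13,1) (14,2) (14,33/2) (10,37/2)]
3. After y ≥ 2: [(10,11/5) (21/2,2) (14,2) (14,2) (14,33/2) (10,37/2)]
4. After y ≤ 19: [(10,11/5) (21/2,2) (14,2) (14,2) (14,33/2) (10,37/2)]
5. Canonical ring: [(10,11/5) (21/2,2) (14,2) (14,33/2) (10,37/2)]

Clipped polygon: [(10,11/5) (21/2,2) (14,2) (14,33/2) (10,37/2)]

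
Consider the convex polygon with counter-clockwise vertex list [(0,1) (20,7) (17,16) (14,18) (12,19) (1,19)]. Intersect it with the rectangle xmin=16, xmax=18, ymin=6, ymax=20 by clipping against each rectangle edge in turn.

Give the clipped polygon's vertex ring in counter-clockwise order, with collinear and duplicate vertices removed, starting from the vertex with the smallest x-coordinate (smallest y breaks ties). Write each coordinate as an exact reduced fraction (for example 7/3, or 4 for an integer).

1. After x ≥ 16: [(16,29/5) (20,7) (17,16) (16,50/3)]
2. After x ≤ 18: [(16,29/5) (18,32/5) (18,13) (17,16) (16,50/3)]
3. After y ≥ 6: [(16,6) (50/3,6) (18,32/5) (18,13) (17,16) (16,50/3)]
4. After y ≤ 20: [(16,6) (50/3,6) (18,32/5) (18,13) (17,16) (16,50/3)]
5. Canonical ring: [(16,6) (50/3,6) (18,32/5) (18,13) (17,16) (16,50/3)]

Clipped polygon: [(16,6) (50/3,6) (18,32/5) (18,13) (17,16) (16,50/3)]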